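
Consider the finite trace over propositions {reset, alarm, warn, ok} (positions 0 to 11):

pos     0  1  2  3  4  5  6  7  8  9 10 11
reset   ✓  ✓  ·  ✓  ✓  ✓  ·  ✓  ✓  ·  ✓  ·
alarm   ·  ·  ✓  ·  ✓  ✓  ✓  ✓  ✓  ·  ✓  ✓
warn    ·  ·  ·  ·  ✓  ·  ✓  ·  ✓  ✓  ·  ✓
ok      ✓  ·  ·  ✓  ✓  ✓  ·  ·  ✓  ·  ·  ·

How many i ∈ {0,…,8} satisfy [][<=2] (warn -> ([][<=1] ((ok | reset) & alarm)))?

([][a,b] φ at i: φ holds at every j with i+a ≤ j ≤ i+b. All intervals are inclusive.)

4

Evaluate at each i in [0,8]:
  i=0: ✓ (all of [0,2])
  i=1: ✓ (all of [1,3])
  i=2: ✓ (all of [2,4])
  i=3: ✓ (all of [3,5])
  i=4: ✗ (fails at j=6)
  i=5: ✗ (fails at j=6)
  i=6: ✗ (fails at j=6)
  i=7: ✗ (fails at j=8)
  i=8: ✗ (fails at j=8)
Positions where it holds: {0, 1, 2, 3} → 4.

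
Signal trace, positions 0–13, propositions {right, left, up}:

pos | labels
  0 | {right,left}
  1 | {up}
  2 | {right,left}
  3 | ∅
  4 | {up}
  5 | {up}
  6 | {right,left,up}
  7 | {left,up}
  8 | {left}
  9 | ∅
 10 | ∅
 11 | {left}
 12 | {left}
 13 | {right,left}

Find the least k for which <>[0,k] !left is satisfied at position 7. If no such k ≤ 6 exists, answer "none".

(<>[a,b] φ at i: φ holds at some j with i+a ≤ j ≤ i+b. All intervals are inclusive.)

2

Scan j = 7,8,… for !left:
  j=7: fails
  j=8: fails
  j=9: holds
First hit at j=9, so smallest k = 9-7 = 2.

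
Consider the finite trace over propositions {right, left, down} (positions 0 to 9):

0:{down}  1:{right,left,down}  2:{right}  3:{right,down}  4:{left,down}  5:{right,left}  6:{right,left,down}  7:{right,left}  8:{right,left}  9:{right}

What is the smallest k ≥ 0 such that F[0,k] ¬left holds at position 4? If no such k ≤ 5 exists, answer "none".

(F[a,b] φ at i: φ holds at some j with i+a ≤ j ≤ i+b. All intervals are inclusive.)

5

Scan j = 4,5,… for ¬left:
  j=4: fails
  j=5: fails
  j=6: fails
  j=7: fails
  j=8: fails
  j=9: holds
First hit at j=9, so smallest k = 9-4 = 5.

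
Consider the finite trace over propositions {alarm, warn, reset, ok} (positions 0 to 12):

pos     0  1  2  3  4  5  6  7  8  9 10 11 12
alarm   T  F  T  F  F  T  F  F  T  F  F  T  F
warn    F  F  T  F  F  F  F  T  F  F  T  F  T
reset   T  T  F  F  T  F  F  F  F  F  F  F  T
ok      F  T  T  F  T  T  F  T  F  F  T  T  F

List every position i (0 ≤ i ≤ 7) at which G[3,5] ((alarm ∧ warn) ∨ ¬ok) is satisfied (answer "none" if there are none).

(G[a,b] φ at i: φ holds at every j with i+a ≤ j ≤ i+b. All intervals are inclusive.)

none

Evaluate at each i in [0,7]:
  i=0: ✗ (fails at j=4)
  i=1: ✗ (fails at j=4)
  i=2: ✗ (fails at j=5)
  i=3: ✗ (fails at j=7)
  i=4: ✗ (fails at j=7)
  i=5: ✗ (fails at j=10)
  i=6: ✗ (fails at j=10)
  i=7: ✗ (fails at j=10)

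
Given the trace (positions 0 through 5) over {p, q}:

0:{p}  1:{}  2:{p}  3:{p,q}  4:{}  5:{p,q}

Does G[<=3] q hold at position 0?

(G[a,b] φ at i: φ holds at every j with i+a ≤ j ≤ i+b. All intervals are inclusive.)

Check q at every j in [0,3]:
  j=0: false
  j=1: false
  j=2: false
  j=3: true
Fails at j=0 → formula fails.

Does not hold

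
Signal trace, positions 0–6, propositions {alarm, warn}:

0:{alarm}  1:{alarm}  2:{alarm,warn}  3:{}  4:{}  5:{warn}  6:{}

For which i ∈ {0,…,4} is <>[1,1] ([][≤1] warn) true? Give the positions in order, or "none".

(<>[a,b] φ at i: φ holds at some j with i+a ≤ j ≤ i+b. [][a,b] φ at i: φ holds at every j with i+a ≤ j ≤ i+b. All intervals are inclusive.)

none

Evaluate at each i in [0,4]:
  i=0: ✗ (none in [1,1])
  i=1: ✗ (none in [2,2])
  i=2: ✗ (none in [3,3])
  i=3: ✗ (none in [4,4])
  i=4: ✗ (none in [5,5])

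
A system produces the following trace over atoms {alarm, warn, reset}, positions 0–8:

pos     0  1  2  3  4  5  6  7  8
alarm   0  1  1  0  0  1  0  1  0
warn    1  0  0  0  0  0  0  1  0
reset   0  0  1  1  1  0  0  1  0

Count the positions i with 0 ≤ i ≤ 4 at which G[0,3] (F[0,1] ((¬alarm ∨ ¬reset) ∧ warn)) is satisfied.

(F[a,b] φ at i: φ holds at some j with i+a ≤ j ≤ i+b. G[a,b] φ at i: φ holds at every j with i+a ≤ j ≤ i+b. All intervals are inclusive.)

Evaluate at each i in [0,4]:
  i=0: ✗ (fails at j=1)
  i=1: ✗ (fails at j=1)
  i=2: ✗ (fails at j=2)
  i=3: ✗ (fails at j=3)
  i=4: ✗ (fails at j=4)
Positions where it holds: {} → 0.

0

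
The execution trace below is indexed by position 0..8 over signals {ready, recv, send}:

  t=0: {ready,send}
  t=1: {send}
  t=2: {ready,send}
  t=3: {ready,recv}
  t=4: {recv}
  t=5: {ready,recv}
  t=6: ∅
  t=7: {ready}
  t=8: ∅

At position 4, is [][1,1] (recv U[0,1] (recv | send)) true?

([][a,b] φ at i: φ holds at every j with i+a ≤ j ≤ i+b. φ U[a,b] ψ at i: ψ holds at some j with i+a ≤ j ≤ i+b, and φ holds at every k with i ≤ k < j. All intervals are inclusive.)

True

Check (recv U[0,1] (recv | send)) at every j in [5,5]:
  j=5: holds
All positions satisfy it → formula holds.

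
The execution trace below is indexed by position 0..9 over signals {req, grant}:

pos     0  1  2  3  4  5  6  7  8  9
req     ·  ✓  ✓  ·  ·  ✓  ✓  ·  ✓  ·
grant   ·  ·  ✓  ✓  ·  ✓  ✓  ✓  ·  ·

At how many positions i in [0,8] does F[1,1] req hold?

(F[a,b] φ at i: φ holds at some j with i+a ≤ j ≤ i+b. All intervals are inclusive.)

Evaluate at each i in [0,8]:
  i=0: ✓ (witness j=1)
  i=1: ✓ (witness j=2)
  i=2: ✗ (none in [3,3])
  i=3: ✗ (none in [4,4])
  i=4: ✓ (witness j=5)
  i=5: ✓ (witness j=6)
  i=6: ✗ (none in [7,7])
  i=7: ✓ (witness j=8)
  i=8: ✗ (none in [9,9])
Positions where it holds: {0, 1, 4, 5, 7} → 5.

5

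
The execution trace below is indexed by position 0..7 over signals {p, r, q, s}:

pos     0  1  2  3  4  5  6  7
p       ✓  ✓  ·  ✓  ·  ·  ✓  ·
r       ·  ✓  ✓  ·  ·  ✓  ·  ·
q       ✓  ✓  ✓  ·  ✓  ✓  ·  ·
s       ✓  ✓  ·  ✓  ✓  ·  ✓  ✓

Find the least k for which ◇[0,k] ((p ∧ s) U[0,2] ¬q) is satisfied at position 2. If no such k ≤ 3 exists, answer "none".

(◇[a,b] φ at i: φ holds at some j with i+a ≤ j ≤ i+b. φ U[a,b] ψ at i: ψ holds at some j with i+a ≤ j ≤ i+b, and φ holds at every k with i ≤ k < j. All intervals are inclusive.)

1

Scan j = 2,3,… for ((p ∧ s) U[0,2] ¬q):
  j=2: fails
  j=3: holds
First hit at j=3, so smallest k = 3-2 = 1.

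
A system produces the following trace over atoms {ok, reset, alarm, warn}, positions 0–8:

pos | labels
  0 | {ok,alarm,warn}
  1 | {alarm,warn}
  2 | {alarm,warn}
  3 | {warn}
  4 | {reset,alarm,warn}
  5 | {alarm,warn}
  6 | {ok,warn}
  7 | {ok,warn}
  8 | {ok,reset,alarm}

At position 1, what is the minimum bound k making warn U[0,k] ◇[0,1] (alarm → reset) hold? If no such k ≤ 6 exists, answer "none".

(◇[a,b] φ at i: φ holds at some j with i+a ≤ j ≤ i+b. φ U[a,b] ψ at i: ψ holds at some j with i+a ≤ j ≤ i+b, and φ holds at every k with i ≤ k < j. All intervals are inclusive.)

Need earliest j ≥ 1 with ◇[0,1] (alarm → reset), and warn at every k in [1,j-1].
  j=1: rhs fails.
  j=2: rhs holds; lhs holds on [1,1]. k = 1.

1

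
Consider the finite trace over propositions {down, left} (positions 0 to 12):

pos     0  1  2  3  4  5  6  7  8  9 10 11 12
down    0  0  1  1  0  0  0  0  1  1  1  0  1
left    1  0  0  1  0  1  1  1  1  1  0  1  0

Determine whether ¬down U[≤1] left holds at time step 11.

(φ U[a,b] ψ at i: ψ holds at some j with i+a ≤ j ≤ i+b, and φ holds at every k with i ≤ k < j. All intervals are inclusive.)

Need some j in [11,12] with left, and ¬down at every k in [11,j-1].
  j=11: left holds; no prefix to check → satisfied.

Yes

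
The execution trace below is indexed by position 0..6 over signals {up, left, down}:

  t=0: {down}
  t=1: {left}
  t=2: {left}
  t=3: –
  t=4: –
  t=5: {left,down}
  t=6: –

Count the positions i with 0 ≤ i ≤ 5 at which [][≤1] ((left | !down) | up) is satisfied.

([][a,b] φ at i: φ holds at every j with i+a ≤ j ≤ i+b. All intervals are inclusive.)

5

Evaluate at each i in [0,5]:
  i=0: ✗ (fails at j=0)
  i=1: ✓ (all of [1,2])
  i=2: ✓ (all of [2,3])
  i=3: ✓ (all of [3,4])
  i=4: ✓ (all of [4,5])
  i=5: ✓ (all of [5,6])
Positions where it holds: {1, 2, 3, 4, 5} → 5.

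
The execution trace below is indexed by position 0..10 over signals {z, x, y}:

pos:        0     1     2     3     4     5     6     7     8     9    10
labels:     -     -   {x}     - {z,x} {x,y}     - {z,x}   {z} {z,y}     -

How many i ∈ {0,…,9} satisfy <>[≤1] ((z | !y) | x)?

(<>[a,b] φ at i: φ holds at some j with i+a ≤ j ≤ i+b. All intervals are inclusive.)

10

Evaluate at each i in [0,9]:
  i=0: ✓ (witness j=0)
  i=1: ✓ (witness j=1)
  i=2: ✓ (witness j=2)
  i=3: ✓ (witness j=3)
  i=4: ✓ (witness j=4)
  i=5: ✓ (witness j=5)
  i=6: ✓ (witness j=6)
  i=7: ✓ (witness j=7)
  i=8: ✓ (witness j=8)
  i=9: ✓ (witness j=9)
Positions where it holds: {0, 1, 2, 3, 4, 5, 6, 7, 8, 9} → 10.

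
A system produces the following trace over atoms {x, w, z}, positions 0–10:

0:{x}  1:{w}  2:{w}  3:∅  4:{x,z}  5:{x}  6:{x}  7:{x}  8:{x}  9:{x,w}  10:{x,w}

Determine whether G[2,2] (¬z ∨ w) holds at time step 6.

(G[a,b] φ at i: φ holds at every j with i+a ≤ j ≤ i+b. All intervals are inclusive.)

Holds

Check (¬z ∨ w) at every j in [8,8]:
  j=8: true
All positions satisfy it → formula holds.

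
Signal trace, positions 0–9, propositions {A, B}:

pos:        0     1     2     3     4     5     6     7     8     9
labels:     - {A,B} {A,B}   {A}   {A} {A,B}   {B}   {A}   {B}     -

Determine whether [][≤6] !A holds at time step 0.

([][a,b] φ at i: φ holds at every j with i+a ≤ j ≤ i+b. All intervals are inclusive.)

Does not hold

Check !A at every j in [0,6]:
  j=0: true
  j=1: false
  j=2: false
  j=3: false
  j=4: false
  j=5: false
  j=6: true
Fails at j=1 → formula fails.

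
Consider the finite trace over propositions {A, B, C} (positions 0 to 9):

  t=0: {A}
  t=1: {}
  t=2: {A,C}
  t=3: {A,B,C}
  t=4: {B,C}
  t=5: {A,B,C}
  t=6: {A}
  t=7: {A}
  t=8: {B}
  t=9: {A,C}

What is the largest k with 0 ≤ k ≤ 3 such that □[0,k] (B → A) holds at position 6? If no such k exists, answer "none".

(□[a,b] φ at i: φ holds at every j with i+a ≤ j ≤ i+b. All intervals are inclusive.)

(B → A) must hold from j=6 onward; find where it first fails.
  j=6: holds
  j=7: holds
  j=8: fails
Holds on [6,7], so largest k = 1.

1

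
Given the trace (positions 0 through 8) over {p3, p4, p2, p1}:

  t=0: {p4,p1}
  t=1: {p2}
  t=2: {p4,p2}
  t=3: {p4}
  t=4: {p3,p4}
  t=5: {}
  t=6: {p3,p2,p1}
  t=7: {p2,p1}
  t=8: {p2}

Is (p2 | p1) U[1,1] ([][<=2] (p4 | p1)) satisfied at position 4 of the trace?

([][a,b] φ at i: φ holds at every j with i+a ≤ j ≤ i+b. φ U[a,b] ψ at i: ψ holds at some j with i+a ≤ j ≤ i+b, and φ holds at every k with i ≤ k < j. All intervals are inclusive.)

Does not hold

Need some j in [5,5] with [][<=2] (p4 | p1), and (p2 | p1) at every k in [4,j-1].
  j=5: [][<=2] (p4 | p1) — fails at 5.
No j in the window works → until fails.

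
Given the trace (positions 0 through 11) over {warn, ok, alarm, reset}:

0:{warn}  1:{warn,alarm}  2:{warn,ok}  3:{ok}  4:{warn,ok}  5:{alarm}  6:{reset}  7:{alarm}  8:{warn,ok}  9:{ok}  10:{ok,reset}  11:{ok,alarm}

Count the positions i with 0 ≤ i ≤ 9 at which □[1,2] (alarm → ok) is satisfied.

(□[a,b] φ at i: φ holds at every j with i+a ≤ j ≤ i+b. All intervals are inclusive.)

Evaluate at each i in [0,9]:
  i=0: ✗ (fails at j=1)
  i=1: ✓ (all of [2,3])
  i=2: ✓ (all of [3,4])
  i=3: ✗ (fails at j=5)
  i=4: ✗ (fails at j=5)
  i=5: ✗ (fails at j=7)
  i=6: ✗ (fails at j=7)
  i=7: ✓ (all of [8,9])
  i=8: ✓ (all of [9,10])
  i=9: ✓ (all of [10,11])
Positions where it holds: {1, 2, 7, 8, 9} → 5.

5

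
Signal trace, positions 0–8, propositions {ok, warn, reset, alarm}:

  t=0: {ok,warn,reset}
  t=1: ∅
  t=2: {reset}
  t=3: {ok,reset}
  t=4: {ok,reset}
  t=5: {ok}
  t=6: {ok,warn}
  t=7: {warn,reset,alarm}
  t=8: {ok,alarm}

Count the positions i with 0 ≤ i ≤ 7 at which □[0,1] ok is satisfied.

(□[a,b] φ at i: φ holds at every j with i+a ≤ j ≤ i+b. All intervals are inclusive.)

3

Evaluate at each i in [0,7]:
  i=0: ✗ (fails at j=1)
  i=1: ✗ (fails at j=1)
  i=2: ✗ (fails at j=2)
  i=3: ✓ (all of [3,4])
  i=4: ✓ (all of [4,5])
  i=5: ✓ (all of [5,6])
  i=6: ✗ (fails at j=7)
  i=7: ✗ (fails at j=7)
Positions where it holds: {3, 4, 5} → 3.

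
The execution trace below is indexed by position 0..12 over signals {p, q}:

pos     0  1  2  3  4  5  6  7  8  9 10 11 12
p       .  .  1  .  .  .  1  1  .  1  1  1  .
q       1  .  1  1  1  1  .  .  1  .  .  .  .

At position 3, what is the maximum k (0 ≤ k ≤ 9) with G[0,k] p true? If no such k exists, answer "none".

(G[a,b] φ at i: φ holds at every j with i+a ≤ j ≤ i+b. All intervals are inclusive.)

p must hold from j=3 onward; find where it first fails.
  j=3: fails → no k works.

none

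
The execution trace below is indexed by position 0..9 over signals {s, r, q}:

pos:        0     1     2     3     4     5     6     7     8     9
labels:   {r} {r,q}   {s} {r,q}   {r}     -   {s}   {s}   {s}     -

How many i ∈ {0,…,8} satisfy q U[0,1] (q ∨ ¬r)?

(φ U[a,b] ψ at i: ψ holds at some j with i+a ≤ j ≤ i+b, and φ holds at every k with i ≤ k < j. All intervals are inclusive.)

Evaluate at each i in [0,8]:
  i=0: ✗ (lhs fails at k=0 before rhs at j=1)
  i=1: ✓ (rhs at j=1)
  i=2: ✓ (rhs at j=2)
  i=3: ✓ (rhs at j=3)
  i=4: ✗ (lhs fails at k=4 before rhs at j=5)
  i=5: ✓ (rhs at j=5)
  i=6: ✓ (rhs at j=6)
  i=7: ✓ (rhs at j=7)
  i=8: ✓ (rhs at j=8)
Positions where it holds: {1, 2, 3, 5, 6, 7, 8} → 7.

7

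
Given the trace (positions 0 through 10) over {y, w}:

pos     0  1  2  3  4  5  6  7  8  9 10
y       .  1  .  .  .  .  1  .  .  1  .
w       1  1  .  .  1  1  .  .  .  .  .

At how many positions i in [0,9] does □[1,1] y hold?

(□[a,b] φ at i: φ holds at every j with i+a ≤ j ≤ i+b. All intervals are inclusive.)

3

Evaluate at each i in [0,9]:
  i=0: ✓ (all of [1,1])
  i=1: ✗ (fails at j=2)
  i=2: ✗ (fails at j=3)
  i=3: ✗ (fails at j=4)
  i=4: ✗ (fails at j=5)
  i=5: ✓ (all of [6,6])
  i=6: ✗ (fails at j=7)
  i=7: ✗ (fails at j=8)
  i=8: ✓ (all of [9,9])
  i=9: ✗ (fails at j=10)
Positions where it holds: {0, 5, 8} → 3.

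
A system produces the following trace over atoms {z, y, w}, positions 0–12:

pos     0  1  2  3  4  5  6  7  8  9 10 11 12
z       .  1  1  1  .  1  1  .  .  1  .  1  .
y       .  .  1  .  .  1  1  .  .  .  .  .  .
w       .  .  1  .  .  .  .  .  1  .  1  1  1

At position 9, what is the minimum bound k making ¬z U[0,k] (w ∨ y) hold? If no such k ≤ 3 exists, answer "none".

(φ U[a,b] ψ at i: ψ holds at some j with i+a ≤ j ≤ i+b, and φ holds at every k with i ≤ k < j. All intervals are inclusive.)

none

Need earliest j ≥ 9 with (w ∨ y), and ¬z at every k in [9,j-1].
  j=9: rhs fails.
  j=10: rhs holds but lhs fails at k=9.
  j=11: rhs holds but lhs fails at k=9.
  j=12: rhs holds but lhs fails at k=9.
No witness within the range → none.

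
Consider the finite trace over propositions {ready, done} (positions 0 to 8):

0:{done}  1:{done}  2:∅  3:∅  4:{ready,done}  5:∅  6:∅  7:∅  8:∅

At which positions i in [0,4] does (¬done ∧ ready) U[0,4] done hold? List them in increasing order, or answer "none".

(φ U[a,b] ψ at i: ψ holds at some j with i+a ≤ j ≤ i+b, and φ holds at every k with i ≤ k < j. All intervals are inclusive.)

0, 1, 4

Evaluate at each i in [0,4]:
  i=0: ✓ (rhs at j=0)
  i=1: ✓ (rhs at j=1)
  i=2: ✗ (lhs fails at k=2 before rhs at j=4)
  i=3: ✗ (lhs fails at k=3 before rhs at j=4)
  i=4: ✓ (rhs at j=4)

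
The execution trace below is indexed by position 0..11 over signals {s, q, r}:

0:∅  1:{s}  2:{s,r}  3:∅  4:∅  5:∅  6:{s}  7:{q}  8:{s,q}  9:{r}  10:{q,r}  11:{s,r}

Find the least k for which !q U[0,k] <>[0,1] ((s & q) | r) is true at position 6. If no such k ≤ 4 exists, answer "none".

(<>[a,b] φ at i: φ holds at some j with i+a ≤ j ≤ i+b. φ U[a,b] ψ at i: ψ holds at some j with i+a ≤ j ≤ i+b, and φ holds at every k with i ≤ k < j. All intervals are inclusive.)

Need earliest j ≥ 6 with <>[0,1] ((s & q) | r), and !q at every k in [6,j-1].
  j=6: rhs fails.
  j=7: rhs holds; lhs holds on [6,6]. k = 1.

1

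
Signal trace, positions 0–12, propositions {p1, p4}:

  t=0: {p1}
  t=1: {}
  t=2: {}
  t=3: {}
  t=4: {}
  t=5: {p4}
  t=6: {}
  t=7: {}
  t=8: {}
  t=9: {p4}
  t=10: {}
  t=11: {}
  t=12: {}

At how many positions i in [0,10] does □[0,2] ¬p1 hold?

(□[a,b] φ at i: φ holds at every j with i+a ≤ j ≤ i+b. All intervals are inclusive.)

Evaluate at each i in [0,10]:
  i=0: ✗ (fails at j=0)
  i=1: ✓ (all of [1,3])
  i=2: ✓ (all of [2,4])
  i=3: ✓ (all of [3,5])
  i=4: ✓ (all of [4,6])
  i=5: ✓ (all of [5,7])
  i=6: ✓ (all of [6,8])
  i=7: ✓ (all of [7,9])
  i=8: ✓ (all of [8,10])
  i=9: ✓ (all of [9,11])
  i=10: ✓ (all of [10,12])
Positions where it holds: {1, 2, 3, 4, 5, 6, 7, 8, 9, 10} → 10.

10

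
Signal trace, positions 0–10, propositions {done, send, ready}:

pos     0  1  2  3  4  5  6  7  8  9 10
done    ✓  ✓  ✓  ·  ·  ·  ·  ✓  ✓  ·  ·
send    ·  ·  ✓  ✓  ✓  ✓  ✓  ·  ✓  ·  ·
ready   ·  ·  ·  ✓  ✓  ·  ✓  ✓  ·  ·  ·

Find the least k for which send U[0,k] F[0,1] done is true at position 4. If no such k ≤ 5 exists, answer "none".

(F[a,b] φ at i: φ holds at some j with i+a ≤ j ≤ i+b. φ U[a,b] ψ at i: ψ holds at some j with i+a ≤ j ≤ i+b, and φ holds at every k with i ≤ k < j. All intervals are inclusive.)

Need earliest j ≥ 4 with F[0,1] done, and send at every k in [4,j-1].
  j=4: rhs fails.
  j=5: rhs fails.
  j=6: rhs holds; lhs holds on [4,5]. k = 2.

2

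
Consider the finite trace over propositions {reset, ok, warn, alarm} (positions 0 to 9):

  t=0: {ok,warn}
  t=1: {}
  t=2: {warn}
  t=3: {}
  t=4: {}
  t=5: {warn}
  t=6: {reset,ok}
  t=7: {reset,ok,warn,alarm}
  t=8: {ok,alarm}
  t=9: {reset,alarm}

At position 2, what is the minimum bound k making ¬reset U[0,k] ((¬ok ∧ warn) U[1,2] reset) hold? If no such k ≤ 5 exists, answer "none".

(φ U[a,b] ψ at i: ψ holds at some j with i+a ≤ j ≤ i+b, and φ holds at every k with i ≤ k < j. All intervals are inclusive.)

Need earliest j ≥ 2 with ((¬ok ∧ warn) U[1,2] reset), and ¬reset at every k in [2,j-1].
  j=2: rhs fails.
  j=3: rhs fails.
  j=4: rhs fails.
  j=5: rhs holds; lhs holds on [2,4]. k = 3.

3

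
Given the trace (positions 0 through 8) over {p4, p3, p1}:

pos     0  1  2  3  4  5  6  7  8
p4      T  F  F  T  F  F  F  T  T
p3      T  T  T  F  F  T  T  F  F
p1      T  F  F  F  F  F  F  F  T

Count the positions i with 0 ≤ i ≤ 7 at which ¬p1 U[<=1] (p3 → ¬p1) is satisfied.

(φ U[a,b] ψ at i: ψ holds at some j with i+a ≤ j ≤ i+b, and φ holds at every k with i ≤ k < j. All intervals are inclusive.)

7

Evaluate at each i in [0,7]:
  i=0: ✗ (lhs fails at k=0 before rhs at j=1)
  i=1: ✓ (rhs at j=1)
  i=2: ✓ (rhs at j=2)
  i=3: ✓ (rhs at j=3)
  i=4: ✓ (rhs at j=4)
  i=5: ✓ (rhs at j=5)
  i=6: ✓ (rhs at j=6)
  i=7: ✓ (rhs at j=7)
Positions where it holds: {1, 2, 3, 4, 5, 6, 7} → 7.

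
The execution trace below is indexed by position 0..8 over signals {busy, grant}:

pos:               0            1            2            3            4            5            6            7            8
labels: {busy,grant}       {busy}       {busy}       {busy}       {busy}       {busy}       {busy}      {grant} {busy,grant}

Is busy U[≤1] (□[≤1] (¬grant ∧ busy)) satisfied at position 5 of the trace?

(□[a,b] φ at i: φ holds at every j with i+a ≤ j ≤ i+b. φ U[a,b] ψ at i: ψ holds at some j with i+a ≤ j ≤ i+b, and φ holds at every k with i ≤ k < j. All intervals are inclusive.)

Need some j in [5,6] with □[≤1] (¬grant ∧ busy), and busy at every k in [5,j-1].
  j=5: □[≤1] (¬grant ∧ busy) holds; no prefix to check → satisfied.

Yes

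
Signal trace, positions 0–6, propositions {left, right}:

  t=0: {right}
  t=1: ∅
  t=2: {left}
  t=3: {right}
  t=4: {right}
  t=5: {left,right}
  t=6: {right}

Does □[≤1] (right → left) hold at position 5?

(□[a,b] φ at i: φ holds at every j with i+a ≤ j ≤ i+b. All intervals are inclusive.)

False

Check (right → left) at every j in [5,6]:
  j=5: antecedent true; consequent true → ✓
  j=6: antecedent true; consequent false → ✗
Fails at j=6 → formula fails.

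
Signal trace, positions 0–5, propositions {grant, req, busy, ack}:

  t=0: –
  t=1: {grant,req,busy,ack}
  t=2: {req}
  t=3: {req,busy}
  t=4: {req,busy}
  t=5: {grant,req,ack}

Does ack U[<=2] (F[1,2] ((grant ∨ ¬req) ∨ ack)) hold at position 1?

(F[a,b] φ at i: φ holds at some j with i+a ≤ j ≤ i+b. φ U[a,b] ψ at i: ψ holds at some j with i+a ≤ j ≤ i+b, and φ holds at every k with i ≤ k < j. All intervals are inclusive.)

No

Need some j in [1,3] with F[1,2] ((grant ∨ ¬req) ∨ ack), and ack at every k in [1,j-1].
  j=1: F[1,2] ((grant ∨ ¬req) ∨ ack) — fails (none in [2,3]).
  j=2: F[1,2] ((grant ∨ ¬req) ∨ ack) — fails (none in [3,4]).
  j=3: F[1,2] ((grant ∨ ¬req) ∨ ack) holds, but ack fails at k=2 → not this j.
No j in the window works → until fails.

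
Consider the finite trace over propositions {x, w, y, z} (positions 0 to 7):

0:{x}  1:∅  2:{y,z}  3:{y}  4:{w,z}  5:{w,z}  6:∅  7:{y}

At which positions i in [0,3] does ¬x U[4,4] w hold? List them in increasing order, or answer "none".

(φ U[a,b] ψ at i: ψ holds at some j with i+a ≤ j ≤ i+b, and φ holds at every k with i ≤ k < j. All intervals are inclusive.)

1

Evaluate at each i in [0,3]:
  i=0: ✗ (lhs fails at k=0 before rhs at j=4)
  i=1: ✓ (rhs at j=5; lhs holds on [1,4])
  i=2: ✗ (no rhs in [6,6])
  i=3: ✗ (no rhs in [7,7])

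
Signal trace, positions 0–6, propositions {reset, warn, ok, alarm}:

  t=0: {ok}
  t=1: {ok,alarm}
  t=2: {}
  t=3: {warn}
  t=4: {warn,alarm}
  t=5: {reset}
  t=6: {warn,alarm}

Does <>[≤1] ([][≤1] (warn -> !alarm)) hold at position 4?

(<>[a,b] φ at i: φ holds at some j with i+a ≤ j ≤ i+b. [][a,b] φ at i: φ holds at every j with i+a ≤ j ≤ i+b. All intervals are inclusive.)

No

Check [][≤1] (warn -> !alarm) at each j in [4,5]:
  j=4: fails at 4
  j=5: fails at 6
No position in the window satisfies it → formula fails.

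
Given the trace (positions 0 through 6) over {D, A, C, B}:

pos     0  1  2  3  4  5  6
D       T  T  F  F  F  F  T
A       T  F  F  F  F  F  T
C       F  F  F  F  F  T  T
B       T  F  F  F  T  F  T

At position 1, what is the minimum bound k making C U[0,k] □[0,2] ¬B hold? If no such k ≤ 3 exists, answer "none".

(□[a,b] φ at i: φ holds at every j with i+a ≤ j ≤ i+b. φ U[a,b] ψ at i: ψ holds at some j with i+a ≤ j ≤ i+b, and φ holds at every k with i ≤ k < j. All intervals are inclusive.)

0

Need earliest j ≥ 1 with □[0,2] ¬B, and C at every k in [1,j-1].
  j=1: rhs holds (empty prefix). k = 0.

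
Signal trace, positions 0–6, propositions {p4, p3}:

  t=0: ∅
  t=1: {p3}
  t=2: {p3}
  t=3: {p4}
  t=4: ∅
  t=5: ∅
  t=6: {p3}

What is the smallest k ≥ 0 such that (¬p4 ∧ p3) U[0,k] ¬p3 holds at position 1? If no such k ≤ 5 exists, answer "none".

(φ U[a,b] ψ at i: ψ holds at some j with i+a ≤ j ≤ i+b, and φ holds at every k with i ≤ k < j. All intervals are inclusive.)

Need earliest j ≥ 1 with ¬p3, and (¬p4 ∧ p3) at every k in [1,j-1].
  j=1: rhs fails.
  j=2: rhs fails.
  j=3: rhs holds; lhs holds on [1,2]. k = 2.

2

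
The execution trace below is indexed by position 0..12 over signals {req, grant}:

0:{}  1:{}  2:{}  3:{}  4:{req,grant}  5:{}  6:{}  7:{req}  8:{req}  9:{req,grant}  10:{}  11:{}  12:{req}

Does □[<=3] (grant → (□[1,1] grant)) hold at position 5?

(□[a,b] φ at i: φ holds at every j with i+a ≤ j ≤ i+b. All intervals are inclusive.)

Yes

Check (grant → (□[1,1] grant)) at every j in [5,8]:
  j=5: antecedent false → ✓
  j=6: antecedent false → ✓
  j=7: antecedent false → ✓
  j=8: antecedent false → ✓
All positions satisfy it → formula holds.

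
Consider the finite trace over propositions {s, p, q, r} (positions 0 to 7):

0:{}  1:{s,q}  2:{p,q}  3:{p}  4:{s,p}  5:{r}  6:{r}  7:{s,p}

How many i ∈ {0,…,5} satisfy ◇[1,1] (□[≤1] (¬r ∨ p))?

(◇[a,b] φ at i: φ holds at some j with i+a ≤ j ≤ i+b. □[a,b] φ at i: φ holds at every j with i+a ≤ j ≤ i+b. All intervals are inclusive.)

Evaluate at each i in [0,5]:
  i=0: ✓ (witness j=1)
  i=1: ✓ (witness j=2)
  i=2: ✓ (witness j=3)
  i=3: ✗ (none in [4,4])
  i=4: ✗ (none in [5,5])
  i=5: ✗ (none in [6,6])
Positions where it holds: {0, 1, 2} → 3.

3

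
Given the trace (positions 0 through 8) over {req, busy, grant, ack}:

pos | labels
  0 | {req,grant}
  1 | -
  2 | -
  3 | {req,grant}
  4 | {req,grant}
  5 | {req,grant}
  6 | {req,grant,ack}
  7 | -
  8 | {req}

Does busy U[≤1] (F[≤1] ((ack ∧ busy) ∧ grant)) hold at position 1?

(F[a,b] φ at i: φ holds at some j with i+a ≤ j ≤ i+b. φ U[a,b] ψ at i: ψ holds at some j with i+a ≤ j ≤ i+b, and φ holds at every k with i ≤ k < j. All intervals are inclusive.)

No

Need some j in [1,2] with F[≤1] ((ack ∧ busy) ∧ grant), and busy at every k in [1,j-1].
  j=1: F[≤1] ((ack ∧ busy) ∧ grant) — fails (none in [1,2]).
  j=2: F[≤1] ((ack ∧ busy) ∧ grant) — fails (none in [2,3]).
No j in the window works → until fails.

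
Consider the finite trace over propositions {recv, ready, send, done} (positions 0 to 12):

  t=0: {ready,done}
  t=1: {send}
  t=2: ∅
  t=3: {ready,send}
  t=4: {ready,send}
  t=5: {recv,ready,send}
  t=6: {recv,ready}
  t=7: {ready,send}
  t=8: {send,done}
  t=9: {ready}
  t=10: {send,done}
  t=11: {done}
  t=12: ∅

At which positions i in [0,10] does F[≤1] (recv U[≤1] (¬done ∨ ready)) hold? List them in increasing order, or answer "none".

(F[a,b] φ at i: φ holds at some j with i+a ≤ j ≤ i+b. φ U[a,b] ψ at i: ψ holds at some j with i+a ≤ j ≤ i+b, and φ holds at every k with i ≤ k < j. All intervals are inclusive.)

Evaluate at each i in [0,10]:
  i=0: ✓ (witness j=0)
  i=1: ✓ (witness j=1)
  i=2: ✓ (witness j=2)
  i=3: ✓ (witness j=3)
  i=4: ✓ (witness j=4)
  i=5: ✓ (witness j=5)
  i=6: ✓ (witness j=6)
  i=7: ✓ (witness j=7)
  i=8: ✓ (witness j=9)
  i=9: ✓ (witness j=9)
  i=10: ✗ (none in [10,11])

0, 1, 2, 3, 4, 5, 6, 7, 8, 9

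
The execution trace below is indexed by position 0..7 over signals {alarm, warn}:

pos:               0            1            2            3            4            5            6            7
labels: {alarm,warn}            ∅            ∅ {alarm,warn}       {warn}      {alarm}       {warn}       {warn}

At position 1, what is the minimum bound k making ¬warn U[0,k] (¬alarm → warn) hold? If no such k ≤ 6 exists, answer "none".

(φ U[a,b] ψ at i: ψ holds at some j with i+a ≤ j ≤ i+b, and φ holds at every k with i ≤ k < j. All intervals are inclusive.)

2

Need earliest j ≥ 1 with (¬alarm → warn), and ¬warn at every k in [1,j-1].
  j=1: rhs fails.
  j=2: rhs fails.
  j=3: rhs holds; lhs holds on [1,2]. k = 2.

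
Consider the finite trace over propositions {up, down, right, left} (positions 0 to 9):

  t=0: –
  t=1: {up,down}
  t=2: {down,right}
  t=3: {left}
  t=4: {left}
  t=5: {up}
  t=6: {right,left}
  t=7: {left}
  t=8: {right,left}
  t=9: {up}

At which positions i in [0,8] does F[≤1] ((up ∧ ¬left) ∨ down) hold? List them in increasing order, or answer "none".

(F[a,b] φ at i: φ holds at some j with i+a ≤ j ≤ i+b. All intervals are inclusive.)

Evaluate at each i in [0,8]:
  i=0: ✓ (witness j=1)
  i=1: ✓ (witness j=1)
  i=2: ✓ (witness j=2)
  i=3: ✗ (none in [3,4])
  i=4: ✓ (witness j=5)
  i=5: ✓ (witness j=5)
  i=6: ✗ (none in [6,7])
  i=7: ✗ (none in [7,8])
  i=8: ✓ (witness j=9)

0, 1, 2, 4, 5, 8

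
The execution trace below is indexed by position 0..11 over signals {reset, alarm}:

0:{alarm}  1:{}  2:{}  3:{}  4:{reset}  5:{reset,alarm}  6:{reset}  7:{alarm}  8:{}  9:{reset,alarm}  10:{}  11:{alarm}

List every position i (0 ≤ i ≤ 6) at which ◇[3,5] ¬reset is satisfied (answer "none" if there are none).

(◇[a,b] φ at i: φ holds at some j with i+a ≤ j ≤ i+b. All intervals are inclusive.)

0, 2, 3, 4, 5, 6

Evaluate at each i in [0,6]:
  i=0: ✓ (witness j=3)
  i=1: ✗ (none in [4,6])
  i=2: ✓ (witness j=7)
  i=3: ✓ (witness j=7)
  i=4: ✓ (witness j=7)
  i=5: ✓ (witness j=8)
  i=6: ✓ (witness j=10)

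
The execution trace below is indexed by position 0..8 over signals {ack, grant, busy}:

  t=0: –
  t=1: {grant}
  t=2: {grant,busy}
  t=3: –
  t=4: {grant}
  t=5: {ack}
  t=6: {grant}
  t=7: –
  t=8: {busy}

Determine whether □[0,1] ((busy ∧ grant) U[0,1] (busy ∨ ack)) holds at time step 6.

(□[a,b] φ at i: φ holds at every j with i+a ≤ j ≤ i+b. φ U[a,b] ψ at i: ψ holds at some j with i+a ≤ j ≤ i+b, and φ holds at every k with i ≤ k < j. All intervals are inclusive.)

No

Check ((busy ∧ grant) U[0,1] (busy ∨ ack)) at every j in [6,7]:
  j=6: fails
  j=7: fails
Fails at j=6 → formula fails.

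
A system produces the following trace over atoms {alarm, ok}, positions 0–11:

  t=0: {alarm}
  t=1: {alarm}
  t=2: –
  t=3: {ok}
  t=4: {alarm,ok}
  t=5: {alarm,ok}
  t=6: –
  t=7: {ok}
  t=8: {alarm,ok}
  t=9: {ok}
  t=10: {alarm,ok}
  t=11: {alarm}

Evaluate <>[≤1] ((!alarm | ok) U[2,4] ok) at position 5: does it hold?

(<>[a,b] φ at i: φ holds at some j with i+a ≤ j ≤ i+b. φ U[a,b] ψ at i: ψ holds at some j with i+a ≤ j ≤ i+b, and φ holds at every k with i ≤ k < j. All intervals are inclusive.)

Check ((!alarm | ok) U[2,4] ok) at each j in [5,6]:
  j=5: holds
  j=6: holds
Found at j=5 → formula holds.

Holds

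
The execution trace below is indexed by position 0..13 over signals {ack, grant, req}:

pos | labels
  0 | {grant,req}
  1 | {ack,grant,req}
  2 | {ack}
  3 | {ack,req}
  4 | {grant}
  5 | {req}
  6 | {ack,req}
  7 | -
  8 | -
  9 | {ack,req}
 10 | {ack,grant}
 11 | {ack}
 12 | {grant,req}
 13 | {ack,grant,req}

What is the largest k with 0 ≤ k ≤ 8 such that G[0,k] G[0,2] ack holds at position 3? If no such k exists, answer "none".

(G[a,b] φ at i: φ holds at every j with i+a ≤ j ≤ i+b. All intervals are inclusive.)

G[0,2] ack must hold from j=3 onward; find where it first fails.
  j=3: fails → no k works.

none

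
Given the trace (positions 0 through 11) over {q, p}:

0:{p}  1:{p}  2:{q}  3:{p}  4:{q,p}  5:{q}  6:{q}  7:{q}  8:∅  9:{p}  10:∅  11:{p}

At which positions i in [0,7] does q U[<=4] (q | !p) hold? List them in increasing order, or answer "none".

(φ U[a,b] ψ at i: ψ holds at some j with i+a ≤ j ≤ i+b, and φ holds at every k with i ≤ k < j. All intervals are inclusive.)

2, 4, 5, 6, 7

Evaluate at each i in [0,7]:
  i=0: ✗ (lhs fails at k=0 before rhs at j=2)
  i=1: ✗ (lhs fails at k=1 before rhs at j=2)
  i=2: ✓ (rhs at j=2)
  i=3: ✗ (lhs fails at k=3 before rhs at j=4)
  i=4: ✓ (rhs at j=4)
  i=5: ✓ (rhs at j=5)
  i=6: ✓ (rhs at j=6)
  i=7: ✓ (rhs at j=7)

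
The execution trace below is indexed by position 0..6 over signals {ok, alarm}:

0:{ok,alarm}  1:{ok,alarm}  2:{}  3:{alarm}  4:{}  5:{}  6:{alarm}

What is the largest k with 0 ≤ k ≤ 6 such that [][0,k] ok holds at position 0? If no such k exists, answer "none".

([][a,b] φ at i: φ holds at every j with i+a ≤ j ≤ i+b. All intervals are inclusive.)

1

ok must hold from j=0 onward; find where it first fails.
  j=0: holds
  j=1: holds
  j=2: fails
Holds on [0,1], so largest k = 1.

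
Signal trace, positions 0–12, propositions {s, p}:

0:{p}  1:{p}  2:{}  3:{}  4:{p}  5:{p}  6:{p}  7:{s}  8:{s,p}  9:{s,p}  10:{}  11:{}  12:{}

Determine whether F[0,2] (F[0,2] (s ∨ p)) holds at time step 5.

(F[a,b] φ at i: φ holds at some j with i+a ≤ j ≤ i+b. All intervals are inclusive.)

Check F[0,2] (s ∨ p) at each j in [5,7]:
  j=5: holds (witness at 5)
  j=6: holds (witness at 6)
  j=7: holds (witness at 7)
Found at j=5 → formula holds.

True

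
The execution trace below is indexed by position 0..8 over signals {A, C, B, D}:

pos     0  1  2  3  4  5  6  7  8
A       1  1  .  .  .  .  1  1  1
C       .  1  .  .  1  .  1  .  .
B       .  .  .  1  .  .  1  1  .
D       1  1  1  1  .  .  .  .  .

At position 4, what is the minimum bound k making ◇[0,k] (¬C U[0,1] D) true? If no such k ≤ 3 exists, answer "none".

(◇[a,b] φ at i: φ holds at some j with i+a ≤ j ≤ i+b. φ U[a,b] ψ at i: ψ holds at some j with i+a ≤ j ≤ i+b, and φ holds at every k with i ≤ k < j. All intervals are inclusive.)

none

Scan j = 4,5,… for (¬C U[0,1] D):
  j=4: fails
  j=5: fails
  j=6: fails
  j=7: fails
No j in [4,7] satisfies it → none.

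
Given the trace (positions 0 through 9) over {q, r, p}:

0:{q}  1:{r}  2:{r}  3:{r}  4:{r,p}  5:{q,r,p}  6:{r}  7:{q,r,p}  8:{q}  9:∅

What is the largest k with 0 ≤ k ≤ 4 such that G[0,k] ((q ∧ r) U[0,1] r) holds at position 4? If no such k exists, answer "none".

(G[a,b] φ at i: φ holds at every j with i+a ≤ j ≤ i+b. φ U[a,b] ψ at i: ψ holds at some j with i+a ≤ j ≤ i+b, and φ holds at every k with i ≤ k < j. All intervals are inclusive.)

((q ∧ r) U[0,1] r) must hold from j=4 onward; find where it first fails.
  j=4: holds
  j=5: holds
  j=6: holds
  j=7: holds
  j=8: fails
Holds on [4,7], so largest k = 3.

3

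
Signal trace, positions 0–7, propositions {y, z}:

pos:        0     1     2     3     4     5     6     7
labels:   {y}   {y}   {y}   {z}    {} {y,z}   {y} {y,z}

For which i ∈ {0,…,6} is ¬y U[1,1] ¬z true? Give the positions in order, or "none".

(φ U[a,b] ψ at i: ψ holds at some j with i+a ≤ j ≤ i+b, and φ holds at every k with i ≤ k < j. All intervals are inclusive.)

3

Evaluate at each i in [0,6]:
  i=0: ✗ (lhs fails at k=0 before rhs at j=1)
  i=1: ✗ (lhs fails at k=1 before rhs at j=2)
  i=2: ✗ (no rhs in [3,3])
  i=3: ✓ (rhs at j=4; lhs holds on [3,3])
  i=4: ✗ (no rhs in [5,5])
  i=5: ✗ (lhs fails at k=5 before rhs at j=6)
  i=6: ✗ (no rhs in [7,7])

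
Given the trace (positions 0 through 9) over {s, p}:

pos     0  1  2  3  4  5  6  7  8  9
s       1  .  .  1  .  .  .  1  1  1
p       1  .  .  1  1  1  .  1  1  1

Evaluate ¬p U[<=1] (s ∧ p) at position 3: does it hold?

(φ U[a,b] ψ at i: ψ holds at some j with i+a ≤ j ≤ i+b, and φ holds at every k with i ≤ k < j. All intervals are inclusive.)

Need some j in [3,4] with (s ∧ p), and ¬p at every k in [3,j-1].
  j=3: (s ∧ p) holds; no prefix to check → satisfied.

Holds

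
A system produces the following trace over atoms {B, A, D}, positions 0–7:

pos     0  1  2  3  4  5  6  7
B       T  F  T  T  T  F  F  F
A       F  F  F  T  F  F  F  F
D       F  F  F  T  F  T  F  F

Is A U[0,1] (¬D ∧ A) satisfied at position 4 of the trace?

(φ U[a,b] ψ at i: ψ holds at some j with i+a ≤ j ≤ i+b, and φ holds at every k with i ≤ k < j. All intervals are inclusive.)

False

Need some j in [4,5] with (¬D ∧ A), and A at every k in [4,j-1].
  j=4: (¬D ∧ A) false.
  j=5: (¬D ∧ A) false.
No j in the window works → until fails.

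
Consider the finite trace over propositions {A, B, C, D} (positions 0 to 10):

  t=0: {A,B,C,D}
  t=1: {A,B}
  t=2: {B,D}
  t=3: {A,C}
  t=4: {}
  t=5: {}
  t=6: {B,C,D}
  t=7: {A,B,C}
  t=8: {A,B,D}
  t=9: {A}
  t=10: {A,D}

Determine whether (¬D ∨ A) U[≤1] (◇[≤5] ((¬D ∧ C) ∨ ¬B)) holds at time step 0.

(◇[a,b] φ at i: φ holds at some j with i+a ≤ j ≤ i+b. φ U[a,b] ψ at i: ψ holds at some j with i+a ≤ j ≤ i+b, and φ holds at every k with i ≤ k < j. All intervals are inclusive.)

Holds

Need some j in [0,1] with ◇[≤5] ((¬D ∧ C) ∨ ¬B), and (¬D ∨ A) at every k in [0,j-1].
  j=0: ◇[≤5] ((¬D ∧ C) ∨ ¬B) holds; no prefix to check → satisfied.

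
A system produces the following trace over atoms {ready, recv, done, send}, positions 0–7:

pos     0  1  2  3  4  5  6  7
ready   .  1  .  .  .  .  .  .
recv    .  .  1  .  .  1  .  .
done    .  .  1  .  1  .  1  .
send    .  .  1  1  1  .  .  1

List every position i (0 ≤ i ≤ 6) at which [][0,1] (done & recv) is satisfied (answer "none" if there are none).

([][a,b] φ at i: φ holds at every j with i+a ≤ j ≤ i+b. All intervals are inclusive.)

Evaluate at each i in [0,6]:
  i=0: ✗ (fails at j=0)
  i=1: ✗ (fails at j=1)
  i=2: ✗ (fails at j=3)
  i=3: ✗ (fails at j=3)
  i=4: ✗ (fails at j=4)
  i=5: ✗ (fails at j=5)
  i=6: ✗ (fails at j=6)

none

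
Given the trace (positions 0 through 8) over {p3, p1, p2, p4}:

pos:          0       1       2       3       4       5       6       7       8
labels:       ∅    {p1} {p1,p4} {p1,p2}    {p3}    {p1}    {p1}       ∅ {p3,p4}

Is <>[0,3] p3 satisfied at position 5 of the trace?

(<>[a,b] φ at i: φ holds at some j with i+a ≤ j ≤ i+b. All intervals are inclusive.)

Holds

Check p3 at each j in [5,8]:
  j=5: false
  j=6: false
  j=7: false
  j=8: true
Found at j=8 → formula holds.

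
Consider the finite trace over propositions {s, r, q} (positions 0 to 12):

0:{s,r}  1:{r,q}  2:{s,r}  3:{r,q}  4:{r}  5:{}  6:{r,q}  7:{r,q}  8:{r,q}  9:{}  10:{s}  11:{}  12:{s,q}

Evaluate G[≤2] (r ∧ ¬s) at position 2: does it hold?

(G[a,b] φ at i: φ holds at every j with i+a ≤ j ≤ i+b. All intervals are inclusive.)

No

Check (r ∧ ¬s) at every j in [2,4]:
  j=2: false
  j=3: true
  j=4: true
Fails at j=2 → formula fails.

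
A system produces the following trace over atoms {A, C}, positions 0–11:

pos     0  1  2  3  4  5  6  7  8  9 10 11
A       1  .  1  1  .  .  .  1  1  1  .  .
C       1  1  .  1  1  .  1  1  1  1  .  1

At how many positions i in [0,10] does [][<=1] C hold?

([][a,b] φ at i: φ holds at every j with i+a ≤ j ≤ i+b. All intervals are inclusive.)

5

Evaluate at each i in [0,10]:
  i=0: ✓ (all of [0,1])
  i=1: ✗ (fails at j=2)
  i=2: ✗ (fails at j=2)
  i=3: ✓ (all of [3,4])
  i=4: ✗ (fails at j=5)
  i=5: ✗ (fails at j=5)
  i=6: ✓ (all of [6,7])
  i=7: ✓ (all of [7,8])
  i=8: ✓ (all of [8,9])
  i=9: ✗ (fails at j=10)
  i=10: ✗ (fails at j=10)
Positions where it holds: {0, 3, 6, 7, 8} → 5.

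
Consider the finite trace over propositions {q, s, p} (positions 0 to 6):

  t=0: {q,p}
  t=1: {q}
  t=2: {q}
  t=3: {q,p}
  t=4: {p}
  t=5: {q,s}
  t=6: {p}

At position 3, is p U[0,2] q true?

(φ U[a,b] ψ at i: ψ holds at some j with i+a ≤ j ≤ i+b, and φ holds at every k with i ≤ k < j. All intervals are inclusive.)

True

Need some j in [3,5] with q, and p at every k in [3,j-1].
  j=3: q holds; no prefix to check → satisfied.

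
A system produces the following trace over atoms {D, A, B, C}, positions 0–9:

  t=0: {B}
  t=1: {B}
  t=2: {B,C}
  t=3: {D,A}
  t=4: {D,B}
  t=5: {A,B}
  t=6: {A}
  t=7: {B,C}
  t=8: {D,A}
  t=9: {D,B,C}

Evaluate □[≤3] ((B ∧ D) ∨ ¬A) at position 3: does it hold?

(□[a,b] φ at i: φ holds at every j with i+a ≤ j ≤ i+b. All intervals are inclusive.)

Check ((B ∧ D) ∨ ¬A) at every j in [3,6]:
  j=3: false
  j=4: true
  j=5: false
  j=6: false
Fails at j=3 → formula fails.

Does not hold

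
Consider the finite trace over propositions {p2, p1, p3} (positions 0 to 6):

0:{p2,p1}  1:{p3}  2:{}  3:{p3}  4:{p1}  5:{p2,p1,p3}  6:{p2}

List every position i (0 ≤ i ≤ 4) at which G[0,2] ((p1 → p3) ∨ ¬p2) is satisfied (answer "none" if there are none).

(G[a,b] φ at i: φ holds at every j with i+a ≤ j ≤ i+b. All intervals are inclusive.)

1, 2, 3, 4

Evaluate at each i in [0,4]:
  i=0: ✗ (fails at j=0)
  i=1: ✓ (all of [1,3])
  i=2: ✓ (all of [2,4])
  i=3: ✓ (all of [3,5])
  i=4: ✓ (all of [4,6])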